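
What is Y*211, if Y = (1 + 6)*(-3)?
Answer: -4431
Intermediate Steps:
Y = -21 (Y = 7*(-3) = -21)
Y*211 = -21*211 = -4431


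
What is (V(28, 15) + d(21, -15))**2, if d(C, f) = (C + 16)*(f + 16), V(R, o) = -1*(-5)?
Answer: 1764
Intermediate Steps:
V(R, o) = 5
d(C, f) = (16 + C)*(16 + f)
(V(28, 15) + d(21, -15))**2 = (5 + (256 + 16*21 + 16*(-15) + 21*(-15)))**2 = (5 + (256 + 336 - 240 - 315))**2 = (5 + 37)**2 = 42**2 = 1764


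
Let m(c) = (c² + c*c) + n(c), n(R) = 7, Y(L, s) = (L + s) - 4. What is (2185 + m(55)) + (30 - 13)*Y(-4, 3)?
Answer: 8157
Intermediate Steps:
Y(L, s) = -4 + L + s
m(c) = 7 + 2*c² (m(c) = (c² + c*c) + 7 = (c² + c²) + 7 = 2*c² + 7 = 7 + 2*c²)
(2185 + m(55)) + (30 - 13)*Y(-4, 3) = (2185 + (7 + 2*55²)) + (30 - 13)*(-4 - 4 + 3) = (2185 + (7 + 2*3025)) + 17*(-5) = (2185 + (7 + 6050)) - 85 = (2185 + 6057) - 85 = 8242 - 85 = 8157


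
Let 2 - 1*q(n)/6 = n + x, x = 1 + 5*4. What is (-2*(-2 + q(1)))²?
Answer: 59536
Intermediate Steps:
x = 21 (x = 1 + 20 = 21)
q(n) = -114 - 6*n (q(n) = 12 - 6*(n + 21) = 12 - 6*(21 + n) = 12 + (-126 - 6*n) = -114 - 6*n)
(-2*(-2 + q(1)))² = (-2*(-2 + (-114 - 6*1)))² = (-2*(-2 + (-114 - 6)))² = (-2*(-2 - 120))² = (-2*(-122))² = 244² = 59536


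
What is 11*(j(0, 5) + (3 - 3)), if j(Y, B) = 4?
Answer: 44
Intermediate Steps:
11*(j(0, 5) + (3 - 3)) = 11*(4 + (3 - 3)) = 11*(4 + 0) = 11*4 = 44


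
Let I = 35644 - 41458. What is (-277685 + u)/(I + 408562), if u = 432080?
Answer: 154395/402748 ≈ 0.38335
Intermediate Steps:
I = -5814
(-277685 + u)/(I + 408562) = (-277685 + 432080)/(-5814 + 408562) = 154395/402748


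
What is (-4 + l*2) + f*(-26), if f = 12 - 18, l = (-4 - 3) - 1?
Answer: 136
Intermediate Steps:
l = -8 (l = -7 - 1 = -8)
f = -6
(-4 + l*2) + f*(-26) = (-4 - 8*2) - 6*(-26) = (-4 - 16) + 156 = -20 + 156 = 136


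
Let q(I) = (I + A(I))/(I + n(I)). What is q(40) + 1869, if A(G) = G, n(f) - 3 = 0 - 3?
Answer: 1871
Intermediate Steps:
n(f) = 0 (n(f) = 3 + (0 - 3) = 3 - 3 = 0)
q(I) = 2 (q(I) = (I + I)/(I + 0) = (2*I)/I = 2)
q(40) + 1869 = 2 + 1869 = 1871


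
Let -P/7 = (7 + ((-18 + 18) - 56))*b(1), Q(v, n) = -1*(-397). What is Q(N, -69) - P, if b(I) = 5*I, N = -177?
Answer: -1318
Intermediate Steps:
Q(v, n) = 397
P = 1715 (P = -7*(7 + ((-18 + 18) - 56))*5*1 = -7*(7 + (0 - 56))*5 = -7*(7 - 56)*5 = -(-343)*5 = -7*(-245) = 1715)
Q(N, -69) - P = 397 - 1*1715 = 397 - 1715 = -1318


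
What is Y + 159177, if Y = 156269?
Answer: 315446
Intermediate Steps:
Y + 159177 = 156269 + 159177 = 315446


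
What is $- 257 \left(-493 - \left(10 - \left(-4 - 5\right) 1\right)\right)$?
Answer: $131584$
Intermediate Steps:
$- 257 \left(-493 - \left(10 - \left(-4 - 5\right) 1\right)\right) = - 257 \left(-493 - 19\right) = \left(-257\right) \left(-512\right) = 131584$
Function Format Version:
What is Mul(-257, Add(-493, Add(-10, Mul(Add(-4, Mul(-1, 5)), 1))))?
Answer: 131584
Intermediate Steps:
Mul(-257, Add(-493, Add(-10, Mul(Add(-4, Mul(-1, 5)), 1)))) = Mul(-257, Add(-493, Add(-10, Mul(Add(-4, -5), 1)))) = Mul(-257, Add(-493, Add(-10, Mul(-9, 1)))) = Mul(-257, Add(-493, Add(-10, -9))) = Mul(-257, Add(-493, -19)) = Mul(-257, -512) = 131584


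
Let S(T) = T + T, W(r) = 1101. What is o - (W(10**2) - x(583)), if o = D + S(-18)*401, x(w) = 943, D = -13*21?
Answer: -14867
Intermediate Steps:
D = -273
S(T) = 2*T
o = -14709 (o = -273 + (2*(-18))*401 = -273 - 36*401 = -273 - 14436 = -14709)
o - (W(10**2) - x(583)) = -14709 - (1101 - 1*943) = -14709 - (1101 - 943) = -14709 - 1*158 = -14709 - 158 = -14867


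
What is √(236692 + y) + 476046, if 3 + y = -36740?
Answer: 476046 + √199949 ≈ 4.7649e+5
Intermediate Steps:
y = -36743 (y = -3 - 36740 = -36743)
√(236692 + y) + 476046 = √(236692 - 36743) + 476046 = √199949 + 476046 = 476046 + √199949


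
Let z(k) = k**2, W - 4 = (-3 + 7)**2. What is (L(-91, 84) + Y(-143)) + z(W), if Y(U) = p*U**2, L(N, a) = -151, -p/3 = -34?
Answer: 2086047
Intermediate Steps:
p = 102 (p = -3*(-34) = 102)
Y(U) = 102*U**2
W = 20 (W = 4 + (-3 + 7)**2 = 4 + 4**2 = 4 + 16 = 20)
(L(-91, 84) + Y(-143)) + z(W) = (-151 + 102*(-143)**2) + 20**2 = (-151 + 102*20449) + 400 = (-151 + 2085798) + 400 = 2085647 + 400 = 2086047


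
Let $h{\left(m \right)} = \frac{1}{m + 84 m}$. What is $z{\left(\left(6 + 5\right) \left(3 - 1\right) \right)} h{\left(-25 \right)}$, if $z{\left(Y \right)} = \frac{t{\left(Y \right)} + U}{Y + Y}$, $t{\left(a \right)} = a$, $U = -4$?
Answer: $- \frac{9}{46750} \approx -0.00019251$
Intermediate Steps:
$h{\left(m \right)} = \frac{1}{85 m}$
$z{\left(Y \right)} = \frac{-4 + Y}{2 Y}$ ($z{\left(Y \right)} = \frac{Y - 4}{Y + Y} = \frac{-4 + Y}{2 Y}$)
$z{\left(\left(6 + 5\right) \left(3 - 1\right) \right)} h{\left(-25 \right)} = \frac{-4 + \left(6 + 5\right) \left(3 - 1\right)}{2 \left(6 + 5\right) \left(3 - 1\right)} \frac{1}{85 \left(-25\right)} = \frac{-4 + 11 \cdot 2}{2 \cdot 11 \cdot 2} \cdot \frac{1}{85} \left(- \frac{1}{25}\right) = \frac{-4 + 22}{2 \cdot 22} \left(- \frac{1}{2125}\right) = \frac{1}{2} \cdot \frac{1}{22} \cdot 18 \left(- \frac{1}{2125}\right) = \frac{9}{22} \left(- \frac{1}{2125}\right) = - \frac{9}{46750}$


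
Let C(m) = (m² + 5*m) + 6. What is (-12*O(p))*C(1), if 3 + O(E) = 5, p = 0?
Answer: -288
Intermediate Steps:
C(m) = 6 + m² + 5*m
O(E) = 2 (O(E) = -3 + 5 = 2)
(-12*O(p))*C(1) = (-12*2)*(6 + 1² + 5*1) = -24*(6 + 1 + 5) = -24*12 = -288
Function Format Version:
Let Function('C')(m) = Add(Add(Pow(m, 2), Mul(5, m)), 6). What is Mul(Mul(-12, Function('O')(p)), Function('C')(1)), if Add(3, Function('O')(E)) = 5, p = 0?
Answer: -288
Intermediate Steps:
Function('C')(m) = Add(6, Pow(m, 2), Mul(5, m))
Function('O')(E) = 2 (Function('O')(E) = Add(-3, 5) = 2)
Mul(Mul(-12, Function('O')(p)), Function('C')(1)) = Mul(Mul(-12, 2), Add(6, Pow(1, 2), Mul(5, 1))) = Mul(-24, Add(6, 1, 5)) = Mul(-24, 12) = -288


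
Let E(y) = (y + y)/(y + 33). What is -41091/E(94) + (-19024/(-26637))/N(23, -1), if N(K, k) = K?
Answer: -3197150588095/115178388 ≈ -27758.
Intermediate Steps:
E(y) = 2*y/(33 + y) (E(y) = (2*y)/(33 + y) = 2*y/(33 + y))
-41091/E(94) + (-19024/(-26637))/N(23, -1) = -41091/(2*94/(33 + 94)) - 19024/(-26637)/23 = -41091/(2*94/127) - 19024*(-1/26637)*(1/23) = -41091/(2*94*(1/127)) + (19024/26637)*(1/23) = -41091/188/127 + 19024/612651 = -41091*127/188 + 19024/612651 = -5218557/188 + 19024/612651 = -3197150588095/115178388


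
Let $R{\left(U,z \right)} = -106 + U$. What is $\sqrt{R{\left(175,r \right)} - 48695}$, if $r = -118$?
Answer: $i \sqrt{48626} \approx 220.51 i$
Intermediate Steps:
$\sqrt{R{\left(175,r \right)} - 48695} = \sqrt{\left(-106 + 175\right) - 48695} = \sqrt{69 - 48695} = \sqrt{-48626} = i \sqrt{48626}$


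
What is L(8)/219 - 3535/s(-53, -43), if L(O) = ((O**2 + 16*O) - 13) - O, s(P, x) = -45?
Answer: 52124/657 ≈ 79.336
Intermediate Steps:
L(O) = -13 + O**2 + 15*O (L(O) = (-13 + O**2 + 16*O) - O = -13 + O**2 + 15*O)
L(8)/219 - 3535/s(-53, -43) = (-13 + 8**2 + 15*8)/219 - 3535/(-45) = (-13 + 64 + 120)*(1/219) - 3535*(-1/45) = 171*(1/219) + 707/9 = 57/73 + 707/9 = 52124/657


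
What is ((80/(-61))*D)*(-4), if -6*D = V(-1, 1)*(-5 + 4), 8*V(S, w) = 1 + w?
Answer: 40/183 ≈ 0.21858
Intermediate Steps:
V(S, w) = ⅛ + w/8 (V(S, w) = (1 + w)/8 = ⅛ + w/8)
D = 1/24 (D = -(⅛ + (⅛)*1)*(-5 + 4)/6 = -(⅛ + ⅛)*(-1)/6 = -(-1)/24 = -⅙*(-¼) = 1/24 ≈ 0.041667)
((80/(-61))*D)*(-4) = ((80/(-61))*(1/24))*(-4) = ((80*(-1/61))*(1/24))*(-4) = -80/61*1/24*(-4) = -10/183*(-4) = 40/183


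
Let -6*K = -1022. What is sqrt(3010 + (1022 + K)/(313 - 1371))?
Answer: sqrt(57300978)/138 ≈ 54.853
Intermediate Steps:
K = 511/3 (K = -1/6*(-1022) = 511/3 ≈ 170.33)
sqrt(3010 + (1022 + K)/(313 - 1371)) = sqrt(3010 + (1022 + 511/3)/(313 - 1371)) = sqrt(3010 + (3577/3)/(-1058)) = sqrt(3010 + (3577/3)*(-1/1058)) = sqrt(3010 - 3577/3174) = sqrt(9550163/3174) = sqrt(57300978)/138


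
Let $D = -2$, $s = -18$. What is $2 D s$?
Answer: $72$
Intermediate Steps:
$2 D s = 2 \left(-2\right) \left(-18\right) = \left(-4\right) \left(-18\right) = 72$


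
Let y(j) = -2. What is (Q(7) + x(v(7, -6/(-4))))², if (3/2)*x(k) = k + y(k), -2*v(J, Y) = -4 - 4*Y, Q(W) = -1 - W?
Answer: 36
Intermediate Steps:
v(J, Y) = 2 + 2*Y (v(J, Y) = -(-4 - 4*Y)/2 = 2 + 2*Y)
x(k) = -4/3 + 2*k/3 (x(k) = 2*(k - 2)/3 = 2*(-2 + k)/3 = -4/3 + 2*k/3)
(Q(7) + x(v(7, -6/(-4))))² = ((-1 - 1*7) + (-4/3 + 2*(2 + 2*(-6/(-4)))/3))² = ((-1 - 7) + (-4/3 + 2*(2 + 2*(-6*(-¼)))/3))² = (-8 + (-4/3 + 2*(2 + 2*(3/2))/3))² = (-8 + (-4/3 + 2*(2 + 3)/3))² = (-8 + (-4/3 + (⅔)*5))² = (-8 + (-4/3 + 10/3))² = (-8 + 2)² = (-6)² = 36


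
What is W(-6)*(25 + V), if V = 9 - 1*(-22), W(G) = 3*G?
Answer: -1008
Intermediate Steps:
V = 31 (V = 9 + 22 = 31)
W(-6)*(25 + V) = (3*(-6))*(25 + 31) = -18*56 = -1008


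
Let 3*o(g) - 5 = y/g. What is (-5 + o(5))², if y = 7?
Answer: 1849/225 ≈ 8.2178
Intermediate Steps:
o(g) = 5/3 + 7/(3*g) (o(g) = 5/3 + (7/g)/3 = 5/3 + 7/(3*g))
(-5 + o(5))² = (-5 + (⅓)*(7 + 5*5)/5)² = (-5 + (⅓)*(⅕)*(7 + 25))² = (-5 + (⅓)*(⅕)*32)² = (-5 + 32/15)² = (-43/15)² = 1849/225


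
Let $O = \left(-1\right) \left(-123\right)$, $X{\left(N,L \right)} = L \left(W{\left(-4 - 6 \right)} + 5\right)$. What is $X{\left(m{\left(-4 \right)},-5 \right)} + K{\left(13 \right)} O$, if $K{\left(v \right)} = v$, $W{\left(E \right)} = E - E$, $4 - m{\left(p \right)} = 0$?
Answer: $1574$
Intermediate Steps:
$m{\left(p \right)} = 4$ ($m{\left(p \right)} = 4 - 0 = 4 + 0 = 4$)
$W{\left(E \right)} = 0$
$X{\left(N,L \right)} = 5 L$ ($X{\left(N,L \right)} = L \left(0 + 5\right) = L 5 = 5 L$)
$O = 123$
$X{\left(m{\left(-4 \right)},-5 \right)} + K{\left(13 \right)} O = 5 \left(-5\right) + 13 \cdot 123 = -25 + 1599 = 1574$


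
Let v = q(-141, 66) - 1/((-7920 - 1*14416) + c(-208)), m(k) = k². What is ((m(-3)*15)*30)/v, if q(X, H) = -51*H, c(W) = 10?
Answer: -18084060/15029863 ≈ -1.2032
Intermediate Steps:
v = -75149315/22326 (v = -51*66 - 1/((-7920 - 1*14416) + 10) = -3366 - 1/((-7920 - 14416) + 10) = -3366 - 1/(-22336 + 10) = -3366 - 1/(-22326) = -3366 - 1*(-1/22326) = -3366 + 1/22326 = -75149315/22326 ≈ -3366.0)
((m(-3)*15)*30)/v = (((-3)²*15)*30)/(-75149315/22326) = ((9*15)*30)*(-22326/75149315) = (135*30)*(-22326/75149315) = 4050*(-22326/75149315) = -18084060/15029863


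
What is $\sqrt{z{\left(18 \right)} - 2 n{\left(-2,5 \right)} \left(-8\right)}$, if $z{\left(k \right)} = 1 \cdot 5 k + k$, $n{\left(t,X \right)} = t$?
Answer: $2 \sqrt{19} \approx 8.7178$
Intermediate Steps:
$z{\left(k \right)} = 6 k$ ($z{\left(k \right)} = 5 k + k = 6 k$)
$\sqrt{z{\left(18 \right)} - 2 n{\left(-2,5 \right)} \left(-8\right)} = \sqrt{6 \cdot 18 - 2 \left(\left(-2\right) \left(-8\right)\right)} = \sqrt{108 - 32} = \sqrt{76} = 2 \sqrt{19}$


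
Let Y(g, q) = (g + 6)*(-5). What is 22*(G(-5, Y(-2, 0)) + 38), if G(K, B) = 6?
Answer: 968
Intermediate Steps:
Y(g, q) = -30 - 5*g (Y(g, q) = (6 + g)*(-5) = -30 - 5*g)
22*(G(-5, Y(-2, 0)) + 38) = 22*(6 + 38) = 22*44 = 968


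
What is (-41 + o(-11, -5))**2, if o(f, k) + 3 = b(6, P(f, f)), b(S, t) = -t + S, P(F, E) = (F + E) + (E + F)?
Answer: 36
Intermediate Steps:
P(F, E) = 2*E + 2*F (P(F, E) = (E + F) + (E + F) = 2*E + 2*F)
b(S, t) = S - t
o(f, k) = 3 - 4*f (o(f, k) = -3 + (6 - (2*f + 2*f)) = -3 + (6 - 4*f) = 3 - 4*f)
(-41 + o(-11, -5))**2 = (-41 + (3 - 4*(-11)))**2 = (-41 + (3 + 44))**2 = (-41 + 47)**2 = 6**2 = 36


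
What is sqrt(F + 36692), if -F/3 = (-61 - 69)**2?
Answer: 2*I*sqrt(3502) ≈ 118.36*I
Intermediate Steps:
F = -50700 (F = -3*(-61 - 69)**2 = -3*(-130)**2 = -3*16900 = -50700)
sqrt(F + 36692) = sqrt(-50700 + 36692) = sqrt(-14008) = 2*I*sqrt(3502)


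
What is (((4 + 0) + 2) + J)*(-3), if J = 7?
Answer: -39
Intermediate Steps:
(((4 + 0) + 2) + J)*(-3) = (((4 + 0) + 2) + 7)*(-3) = ((4 + 2) + 7)*(-3) = (6 + 7)*(-3) = 13*(-3) = -39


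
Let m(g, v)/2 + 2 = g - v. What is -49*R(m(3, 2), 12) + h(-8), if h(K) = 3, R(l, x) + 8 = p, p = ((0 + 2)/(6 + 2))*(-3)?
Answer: 1727/4 ≈ 431.75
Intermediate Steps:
p = -3/4 (p = (2/8)*(-3) = (2*(1/8))*(-3) = (1/4)*(-3) = -3/4 ≈ -0.75000)
m(g, v) = -4 - 2*v + 2*g (m(g, v) = -4 + 2*(g - v) = -4 + (-2*v + 2*g) = -4 - 2*v + 2*g)
R(l, x) = -35/4 (R(l, x) = -8 - 3/4 = -35/4)
-49*R(m(3, 2), 12) + h(-8) = -49*(-35/4) + 3 = 1715/4 + 3 = 1727/4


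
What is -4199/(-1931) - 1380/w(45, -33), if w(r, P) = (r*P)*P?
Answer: 13540481/6308577 ≈ 2.1464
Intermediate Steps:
w(r, P) = r*P² (w(r, P) = (P*r)*P = r*P²)
-4199/(-1931) - 1380/w(45, -33) = -4199/(-1931) - 1380/(45*(-33)²) = -4199*(-1/1931) - 1380/(45*1089) = 4199/1931 - 1380/49005 = 4199/1931 - 1380*1/49005 = 4199/1931 - 92/3267 = 13540481/6308577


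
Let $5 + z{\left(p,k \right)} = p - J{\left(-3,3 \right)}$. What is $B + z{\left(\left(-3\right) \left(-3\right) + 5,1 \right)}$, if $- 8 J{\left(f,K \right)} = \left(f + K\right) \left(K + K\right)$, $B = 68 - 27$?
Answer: $50$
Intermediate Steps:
$B = 41$ ($B = 68 - 27 = 41$)
$J{\left(f,K \right)} = - \frac{K \left(K + f\right)}{4}$ ($J{\left(f,K \right)} = - \frac{\left(f + K\right) \left(K + K\right)}{8} = - \frac{\left(K + f\right) 2 K}{8} = - \frac{2 K \left(K + f\right)}{8} = - \frac{K \left(K + f\right)}{4}$)
$z{\left(p,k \right)} = -5 + p$ ($z{\left(p,k \right)} = -5 + \left(p - \left(- \frac{1}{4}\right) 3 \left(3 - 3\right)\right) = -5 + \left(p - \left(- \frac{1}{4}\right) 3 \cdot 0\right) = -5 + \left(p - 0\right) = -5 + \left(p + 0\right) = -5 + p$)
$B + z{\left(\left(-3\right) \left(-3\right) + 5,1 \right)} = 41 + \left(-5 + \left(\left(-3\right) \left(-3\right) + 5\right)\right) = 41 + \left(-5 + \left(9 + 5\right)\right) = 41 + \left(-5 + 14\right) = 41 + 9 = 50$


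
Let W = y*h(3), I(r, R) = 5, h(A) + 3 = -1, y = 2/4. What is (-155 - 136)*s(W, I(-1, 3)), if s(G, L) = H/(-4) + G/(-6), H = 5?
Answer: 1067/4 ≈ 266.75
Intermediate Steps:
y = ½ (y = 2*(¼) = ½ ≈ 0.50000)
h(A) = -4 (h(A) = -3 - 1 = -4)
W = -2 (W = (½)*(-4) = -2)
s(G, L) = -5/4 - G/6 (s(G, L) = 5/(-4) + G/(-6) = 5*(-¼) + G*(-⅙) = -5/4 - G/6)
(-155 - 136)*s(W, I(-1, 3)) = (-155 - 136)*(-5/4 - ⅙*(-2)) = -291*(-5/4 + ⅓) = -291*(-11/12) = 1067/4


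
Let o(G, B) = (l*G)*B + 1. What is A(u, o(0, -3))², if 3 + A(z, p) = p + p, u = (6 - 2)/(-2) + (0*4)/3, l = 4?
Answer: 1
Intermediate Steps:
o(G, B) = 1 + 4*B*G (o(G, B) = (4*G)*B + 1 = 4*B*G + 1 = 1 + 4*B*G)
u = -2 (u = 4*(-½) + 0*(⅓) = -2 + 0 = -2)
A(z, p) = -3 + 2*p (A(z, p) = -3 + (p + p) = -3 + 2*p)
A(u, o(0, -3))² = (-3 + 2*(1 + 4*(-3)*0))² = (-3 + 2*(1 + 0))² = (-3 + 2*1)² = (-3 + 2)² = (-1)² = 1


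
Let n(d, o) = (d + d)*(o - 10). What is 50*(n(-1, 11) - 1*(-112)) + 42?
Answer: 5542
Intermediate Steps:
n(d, o) = 2*d*(-10 + o) (n(d, o) = (2*d)*(-10 + o) = 2*d*(-10 + o))
50*(n(-1, 11) - 1*(-112)) + 42 = 50*(2*(-1)*(-10 + 11) - 1*(-112)) + 42 = 50*(2*(-1)*1 + 112) + 42 = 50*(-2 + 112) + 42 = 50*110 + 42 = 5500 + 42 = 5542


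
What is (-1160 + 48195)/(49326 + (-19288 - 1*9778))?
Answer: 9407/4052 ≈ 2.3216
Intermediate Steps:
(-1160 + 48195)/(49326 + (-19288 - 1*9778)) = 47035/(49326 + (-19288 - 9778)) = 47035/(49326 - 29066) = 47035/20260 = 47035*(1/20260) = 9407/4052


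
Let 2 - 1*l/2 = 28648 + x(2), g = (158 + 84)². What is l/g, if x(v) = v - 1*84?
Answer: -14282/14641 ≈ -0.97548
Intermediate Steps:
x(v) = -84 + v (x(v) = v - 84 = -84 + v)
g = 58564 (g = 242² = 58564)
l = -57128 (l = 4 - 2*(28648 + (-84 + 2)) = 4 - 2*(28648 - 82) = 4 - 2*28566 = 4 - 57132 = -57128)
l/g = -57128/58564 = -57128*1/58564 = -14282/14641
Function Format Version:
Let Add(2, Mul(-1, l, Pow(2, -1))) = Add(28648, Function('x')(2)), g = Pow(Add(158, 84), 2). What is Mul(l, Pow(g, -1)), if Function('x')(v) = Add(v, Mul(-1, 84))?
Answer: Rational(-14282, 14641) ≈ -0.97548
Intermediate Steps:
Function('x')(v) = Add(-84, v) (Function('x')(v) = Add(v, -84) = Add(-84, v))
g = 58564 (g = Pow(242, 2) = 58564)
l = -57128 (l = Add(4, Mul(-2, Add(28648, Add(-84, 2)))) = Add(4, Mul(-2, Add(28648, -82))) = Add(4, Mul(-2, 28566)) = Add(4, -57132) = -57128)
Mul(l, Pow(g, -1)) = Mul(-57128, Pow(58564, -1)) = Mul(-57128, Rational(1, 58564)) = Rational(-14282, 14641)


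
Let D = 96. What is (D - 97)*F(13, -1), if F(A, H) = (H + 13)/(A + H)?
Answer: -1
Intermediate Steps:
F(A, H) = (13 + H)/(A + H)
(D - 97)*F(13, -1) = (96 - 97)*((13 - 1)/(13 - 1)) = -12/12 = -1*1 = -1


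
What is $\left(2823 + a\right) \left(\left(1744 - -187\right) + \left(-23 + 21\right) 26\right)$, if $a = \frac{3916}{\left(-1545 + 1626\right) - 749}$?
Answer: $\frac{883998098}{167} \approx 5.2934 \cdot 10^{6}$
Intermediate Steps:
$a = - \frac{979}{167}$ ($a = \frac{3916}{81 - 749} = \frac{3916}{-668} = 3916 \left(- \frac{1}{668}\right) = - \frac{979}{167} \approx -5.8623$)
$\left(2823 + a\right) \left(\left(1744 - -187\right) + \left(-23 + 21\right) 26\right) = \left(2823 - \frac{979}{167}\right) \left(\left(1744 - -187\right) + \left(-23 + 21\right) 26\right) = \frac{470462 \left(\left(1744 + 187\right) - 52\right)}{167} = \frac{470462 \left(1931 - 52\right)}{167} = \frac{470462}{167} \cdot 1879 = \frac{883998098}{167}$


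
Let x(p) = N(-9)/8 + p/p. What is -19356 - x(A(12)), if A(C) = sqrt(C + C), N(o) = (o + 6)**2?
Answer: -154865/8 ≈ -19358.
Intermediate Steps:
N(o) = (6 + o)**2
A(C) = sqrt(2)*sqrt(C) (A(C) = sqrt(2*C) = sqrt(2)*sqrt(C))
x(p) = 17/8 (x(p) = (6 - 9)**2/8 + p/p = (-3)**2*(1/8) + 1 = 9*(1/8) + 1 = 9/8 + 1 = 17/8)
-19356 - x(A(12)) = -19356 - 1*17/8 = -19356 - 17/8 = -154865/8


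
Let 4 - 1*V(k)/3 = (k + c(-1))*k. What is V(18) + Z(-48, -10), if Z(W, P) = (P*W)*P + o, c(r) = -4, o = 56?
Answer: -5488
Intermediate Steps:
Z(W, P) = 56 + W*P**2 (Z(W, P) = (P*W)*P + 56 = W*P**2 + 56 = 56 + W*P**2)
V(k) = 12 - 3*k*(-4 + k) (V(k) = 12 - 3*(k - 4)*k = 12 - 3*(-4 + k)*k = 12 - 3*k*(-4 + k))
V(18) + Z(-48, -10) = (12 - 3*18**2 + 12*18) + (56 - 48*(-10)**2) = (12 - 3*324 + 216) + (56 - 48*100) = (12 - 972 + 216) + (56 - 4800) = -744 - 4744 = -5488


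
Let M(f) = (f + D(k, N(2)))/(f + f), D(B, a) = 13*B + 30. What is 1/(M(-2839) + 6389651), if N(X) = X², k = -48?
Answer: 5678/36280441811 ≈ 1.5650e-7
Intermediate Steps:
D(B, a) = 30 + 13*B
M(f) = (-594 + f)/(2*f) (M(f) = (f + (30 + 13*(-48)))/(f + f) = (f + (30 - 624))/((2*f)) = (f - 594)*(1/(2*f)) = (-594 + f)*(1/(2*f)) = (-594 + f)/(2*f))
1/(M(-2839) + 6389651) = 1/((½)*(-594 - 2839)/(-2839) + 6389651) = 1/((½)*(-1/2839)*(-3433) + 6389651) = 1/(3433/5678 + 6389651) = 1/(36280441811/5678) = 5678/36280441811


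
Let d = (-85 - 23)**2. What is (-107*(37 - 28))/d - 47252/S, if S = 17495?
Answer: -63110557/22673520 ≈ -2.7834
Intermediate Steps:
d = 11664 (d = (-108)**2 = 11664)
(-107*(37 - 28))/d - 47252/S = -107*(37 - 28)/11664 - 47252/17495 = -107*9*(1/11664) - 47252*1/17495 = -963*1/11664 - 47252/17495 = -107/1296 - 47252/17495 = -63110557/22673520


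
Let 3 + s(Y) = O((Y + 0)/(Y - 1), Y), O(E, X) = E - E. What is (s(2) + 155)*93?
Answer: 14136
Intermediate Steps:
O(E, X) = 0
s(Y) = -3 (s(Y) = -3 + 0 = -3)
(s(2) + 155)*93 = (-3 + 155)*93 = 152*93 = 14136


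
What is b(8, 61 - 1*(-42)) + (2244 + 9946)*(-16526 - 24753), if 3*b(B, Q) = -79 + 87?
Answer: -1509573022/3 ≈ -5.0319e+8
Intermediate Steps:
b(B, Q) = 8/3 (b(B, Q) = (-79 + 87)/3 = (⅓)*8 = 8/3)
b(8, 61 - 1*(-42)) + (2244 + 9946)*(-16526 - 24753) = 8/3 + (2244 + 9946)*(-16526 - 24753) = 8/3 + 12190*(-41279) = 8/3 - 503191010 = -1509573022/3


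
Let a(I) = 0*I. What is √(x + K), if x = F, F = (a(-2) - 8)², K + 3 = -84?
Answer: I*√23 ≈ 4.7958*I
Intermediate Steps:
a(I) = 0
K = -87 (K = -3 - 84 = -87)
F = 64 (F = (0 - 8)² = (-8)² = 64)
x = 64
√(x + K) = √(64 - 87) = √(-23) = I*√23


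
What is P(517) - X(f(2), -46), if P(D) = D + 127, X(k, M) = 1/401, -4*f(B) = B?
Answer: 258243/401 ≈ 644.00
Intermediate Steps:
f(B) = -B/4
X(k, M) = 1/401
P(D) = 127 + D
P(517) - X(f(2), -46) = (127 + 517) - 1*1/401 = 644 - 1/401 = 258243/401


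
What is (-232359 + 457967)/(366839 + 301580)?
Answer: 225608/668419 ≈ 0.33752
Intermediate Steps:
(-232359 + 457967)/(366839 + 301580) = 225608/668419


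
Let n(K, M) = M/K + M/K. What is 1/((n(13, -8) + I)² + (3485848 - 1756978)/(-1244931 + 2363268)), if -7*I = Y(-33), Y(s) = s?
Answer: 280634809/3839313311 ≈ 0.073095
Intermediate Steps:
I = 33/7 (I = -⅐*(-33) = 33/7 ≈ 4.7143)
n(K, M) = 2*M/K
1/((n(13, -8) + I)² + (3485848 - 1756978)/(-1244931 + 2363268)) = 1/((2*(-8)/13 + 33/7)² + (3485848 - 1756978)/(-1244931 + 2363268)) = 1/((2*(-8)*(1/13) + 33/7)² + 1728870/1118337) = 1/((-16/13 + 33/7)² + 1728870*(1/1118337)) = 1/((317/91)² + 52390/33889) = 1/(100489/8281 + 52390/33889) = 1/(3839313311/280634809) = 280634809/3839313311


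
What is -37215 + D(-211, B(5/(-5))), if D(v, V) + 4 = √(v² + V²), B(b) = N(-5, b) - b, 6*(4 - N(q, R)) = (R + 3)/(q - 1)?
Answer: -37219 + √14433085/18 ≈ -37008.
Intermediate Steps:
N(q, R) = 4 - (3 + R)/(6*(-1 + q)) (N(q, R) = 4 - (R + 3)/(6*(q - 1)) = 4 - (3 + R)/(6*(-1 + q)))
B(b) = 49/12 - 35*b/36 (B(b) = (-27 - b + 24*(-5))/(6*(-1 - 5)) - b = (⅙)*(-27 - b - 120)/(-6) - b = (⅙)*(-⅙)*(-147 - b) - b = (49/12 + b/36) - b = 49/12 - 35*b/36)
D(v, V) = -4 + √(V² + v²) (D(v, V) = -4 + √(v² + V²) = -4 + √(V² + v²))
-37215 + D(-211, B(5/(-5))) = -37215 + (-4 + √((49/12 - 175/(36*(-5)))² + (-211)²)) = -37215 + (-4 + √((49/12 - 175*(-1)/(36*5))² + 44521)) = -37215 + (-4 + √((49/12 - 35/36*(-1))² + 44521)) = -37215 + (-4 + √((49/12 + 35/36)² + 44521)) = -37215 + (-4 + √((91/18)² + 44521)) = -37215 + (-4 + √(8281/324 + 44521)) = -37215 + (-4 + √(14433085/324)) = -37215 + (-4 + √14433085/18) = -37219 + √14433085/18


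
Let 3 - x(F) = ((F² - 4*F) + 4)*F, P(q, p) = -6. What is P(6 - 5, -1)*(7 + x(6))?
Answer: 516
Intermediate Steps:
x(F) = 3 - F*(4 + F² - 4*F) (x(F) = 3 - ((F² - 4*F) + 4)*F = 3 - (4 + F² - 4*F)*F = 3 - F*(4 + F² - 4*F))
P(6 - 5, -1)*(7 + x(6)) = -6*(7 + (3 - 1*6³ - 4*6 + 4*6²)) = -6*(7 + (3 - 1*216 - 24 + 4*36)) = -6*(7 + (3 - 216 - 24 + 144)) = -6*(7 - 93) = -6*(-86) = 516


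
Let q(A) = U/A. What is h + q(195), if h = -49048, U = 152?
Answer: -9564208/195 ≈ -49047.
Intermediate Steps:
q(A) = 152/A
h + q(195) = -49048 + 152/195 = -9564208/195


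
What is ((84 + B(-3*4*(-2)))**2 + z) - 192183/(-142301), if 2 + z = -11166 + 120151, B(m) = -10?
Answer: 16287822342/142301 ≈ 1.1446e+5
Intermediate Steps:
z = 108983 (z = -2 + (-11166 + 120151) = -2 + 108985 = 108983)
((84 + B(-3*4*(-2)))**2 + z) - 192183/(-142301) = ((84 - 10)**2 + 108983) - 192183/(-142301) = (74**2 + 108983) - 192183*(-1/142301) = (5476 + 108983) + 192183/142301 = 114459 + 192183/142301 = 16287822342/142301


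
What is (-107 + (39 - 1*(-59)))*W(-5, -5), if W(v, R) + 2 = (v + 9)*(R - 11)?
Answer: 594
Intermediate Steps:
W(v, R) = -2 + (-11 + R)*(9 + v) (W(v, R) = -2 + (v + 9)*(R - 11) = -2 + (9 + v)*(-11 + R) = -2 + (-11 + R)*(9 + v))
(-107 + (39 - 1*(-59)))*W(-5, -5) = (-107 + (39 - 1*(-59)))*(-101 - 11*(-5) + 9*(-5) - 5*(-5)) = (-107 + (39 + 59))*(-101 + 55 - 45 + 25) = (-107 + 98)*(-66) = -9*(-66) = 594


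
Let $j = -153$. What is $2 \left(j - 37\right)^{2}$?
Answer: $72200$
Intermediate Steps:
$2 \left(j - 37\right)^{2} = 2 \left(-153 - 37\right)^{2} = 2 \left(-190\right)^{2} = 2 \cdot 36100 = 72200$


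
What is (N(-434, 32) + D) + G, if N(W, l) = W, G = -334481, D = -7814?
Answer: -342729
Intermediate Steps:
(N(-434, 32) + D) + G = (-434 - 7814) - 334481 = -8248 - 334481 = -342729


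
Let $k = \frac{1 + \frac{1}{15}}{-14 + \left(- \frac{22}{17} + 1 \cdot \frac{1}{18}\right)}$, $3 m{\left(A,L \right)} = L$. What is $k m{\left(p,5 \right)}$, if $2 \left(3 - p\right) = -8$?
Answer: $- \frac{544}{4663} \approx -0.11666$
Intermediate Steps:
$p = 7$ ($p = 3 - -4 = 3 + 4 = 7$)
$m{\left(A,L \right)} = \frac{L}{3}$
$k = - \frac{1632}{23315}$ ($k = \frac{1 + \frac{1}{15}}{-14 + \left(\left(-22\right) \frac{1}{17} + 1 \cdot \frac{1}{18}\right)} = \frac{16}{15 \left(-14 + \left(- \frac{22}{17} + \frac{1}{18}\right)\right)} = \frac{16}{15 \left(-14 - \frac{379}{306}\right)} = \frac{16}{15 \left(- \frac{4663}{306}\right)} = \frac{16}{15} \left(- \frac{306}{4663}\right) = - \frac{1632}{23315} \approx -0.069998$)
$k m{\left(p,5 \right)} = - \frac{1632 \cdot \frac{1}{3} \cdot 5}{23315} = \left(- \frac{1632}{23315}\right) \frac{5}{3} = - \frac{544}{4663}$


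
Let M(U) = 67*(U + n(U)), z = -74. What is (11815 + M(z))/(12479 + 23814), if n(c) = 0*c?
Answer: 6857/36293 ≈ 0.18893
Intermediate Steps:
n(c) = 0
M(U) = 67*U (M(U) = 67*(U + 0) = 67*U)
(11815 + M(z))/(12479 + 23814) = (11815 + 67*(-74))/(12479 + 23814) = (11815 - 4958)/36293 = 6857*(1/36293) = 6857/36293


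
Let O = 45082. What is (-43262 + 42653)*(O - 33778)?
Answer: -6884136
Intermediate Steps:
(-43262 + 42653)*(O - 33778) = (-43262 + 42653)*(45082 - 33778) = -609*11304 = -6884136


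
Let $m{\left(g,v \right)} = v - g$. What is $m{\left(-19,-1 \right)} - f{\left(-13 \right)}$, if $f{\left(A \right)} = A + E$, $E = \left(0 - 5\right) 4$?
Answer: $51$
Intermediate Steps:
$E = -20$ ($E = \left(-5\right) 4 = -20$)
$f{\left(A \right)} = -20 + A$ ($f{\left(A \right)} = A - 20 = -20 + A$)
$m{\left(-19,-1 \right)} - f{\left(-13 \right)} = \left(-1 - -19\right) - \left(-20 - 13\right) = \left(-1 + 19\right) - -33 = 18 + 33 = 51$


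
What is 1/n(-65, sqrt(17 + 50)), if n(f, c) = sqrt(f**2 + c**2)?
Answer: sqrt(1073)/2146 ≈ 0.015264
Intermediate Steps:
n(f, c) = sqrt(c**2 + f**2)
1/n(-65, sqrt(17 + 50)) = 1/(sqrt((sqrt(17 + 50))**2 + (-65)**2)) = 1/(sqrt((sqrt(67))**2 + 4225)) = 1/(sqrt(67 + 4225)) = 1/(sqrt(4292)) = 1/(2*sqrt(1073)) = sqrt(1073)/2146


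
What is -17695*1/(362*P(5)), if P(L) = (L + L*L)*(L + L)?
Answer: -3539/21720 ≈ -0.16294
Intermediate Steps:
P(L) = 2*L*(L + L²) (P(L) = (L + L²)*(2*L) = 2*L*(L + L²))
-17695*1/(362*P(5)) = -17695*1/(18100*(1 + 5)) = -17695/(362*(2*25*6)) = -17695/(362*300) = -17695/108600 = -17695*1/108600 = -3539/21720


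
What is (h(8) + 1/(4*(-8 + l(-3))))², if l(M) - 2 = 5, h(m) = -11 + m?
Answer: 169/16 ≈ 10.563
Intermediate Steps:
l(M) = 7 (l(M) = 2 + 5 = 7)
(h(8) + 1/(4*(-8 + l(-3))))² = ((-11 + 8) + 1/(4*(-8 + 7)))² = (-3 + 1/(4*(-1)))² = (-3 + 1/(-4))² = (-3 - ¼)² = (-13/4)² = 169/16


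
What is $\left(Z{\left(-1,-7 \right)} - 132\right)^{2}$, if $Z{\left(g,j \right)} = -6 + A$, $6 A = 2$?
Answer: $\frac{170569}{9} \approx 18952.0$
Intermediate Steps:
$A = \frac{1}{3}$ ($A = \frac{1}{6} \cdot 2 = \frac{1}{3} \approx 0.33333$)
$Z{\left(g,j \right)} = - \frac{17}{3}$ ($Z{\left(g,j \right)} = -6 + \frac{1}{3} = - \frac{17}{3}$)
$\left(Z{\left(-1,-7 \right)} - 132\right)^{2} = \left(- \frac{17}{3} - 132\right)^{2} = \left(- \frac{413}{3}\right)^{2} = \frac{170569}{9}$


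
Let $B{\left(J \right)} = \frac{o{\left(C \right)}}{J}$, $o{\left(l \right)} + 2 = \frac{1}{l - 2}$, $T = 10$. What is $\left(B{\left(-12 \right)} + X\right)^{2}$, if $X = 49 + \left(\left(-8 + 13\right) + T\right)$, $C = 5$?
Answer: $\frac{5331481}{1296} \approx 4113.8$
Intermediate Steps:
$o{\left(l \right)} = -2 + \frac{1}{-2 + l}$ ($o{\left(l \right)} = -2 + \frac{1}{l - 2} = -2 + \frac{1}{-2 + l}$)
$B{\left(J \right)} = - \frac{5}{3 J}$ ($B{\left(J \right)} = \frac{\frac{1}{-2 + 5} \left(5 - 10\right)}{J} = \frac{\frac{1}{3} \left(5 - 10\right)}{J} = \frac{\frac{1}{3} \left(-5\right)}{J} = - \frac{5}{3 J}$)
$X = 64$ ($X = 49 + \left(\left(-8 + 13\right) + 10\right) = 49 + \left(5 + 10\right) = 49 + 15 = 64$)
$\left(B{\left(-12 \right)} + X\right)^{2} = \left(- \frac{5}{3 \left(-12\right)} + 64\right)^{2} = \left(\left(- \frac{5}{3}\right) \left(- \frac{1}{12}\right) + 64\right)^{2} = \left(\frac{5}{36} + 64\right)^{2} = \left(\frac{2309}{36}\right)^{2} = \frac{5331481}{1296}$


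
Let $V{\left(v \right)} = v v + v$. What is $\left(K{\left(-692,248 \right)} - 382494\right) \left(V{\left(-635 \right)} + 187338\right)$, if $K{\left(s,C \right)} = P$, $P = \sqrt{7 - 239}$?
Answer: $-225643920432 + 1179856 i \sqrt{58} \approx -2.2564 \cdot 10^{11} + 8.9855 \cdot 10^{6} i$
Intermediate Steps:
$P = 2 i \sqrt{58}$ ($P = \sqrt{-232} = 2 i \sqrt{58} \approx 15.232 i$)
$K{\left(s,C \right)} = 2 i \sqrt{58}$
$V{\left(v \right)} = v + v^{2}$ ($V{\left(v \right)} = v^{2} + v = v + v^{2}$)
$\left(K{\left(-692,248 \right)} - 382494\right) \left(V{\left(-635 \right)} + 187338\right) = \left(2 i \sqrt{58} - 382494\right) \left(- 635 \left(1 - 635\right) + 187338\right) = \left(-382494 + 2 i \sqrt{58}\right) \left(\left(-635\right) \left(-634\right) + 187338\right) = \left(-382494 + 2 i \sqrt{58}\right) \left(402590 + 187338\right) = \left(-382494 + 2 i \sqrt{58}\right) 589928 = -225643920432 + 1179856 i \sqrt{58}$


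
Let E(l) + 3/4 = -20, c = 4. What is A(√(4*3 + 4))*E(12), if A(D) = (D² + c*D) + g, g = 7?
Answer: -3237/4 ≈ -809.25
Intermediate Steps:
E(l) = -83/4 (E(l) = -¾ - 20 = -83/4)
A(D) = 7 + D² + 4*D (A(D) = (D² + 4*D) + 7 = 7 + D² + 4*D)
A(√(4*3 + 4))*E(12) = (7 + (√(4*3 + 4))² + 4*√(4*3 + 4))*(-83/4) = (7 + (√(12 + 4))² + 4*√(12 + 4))*(-83/4) = (7 + (√16)² + 4*√16)*(-83/4) = (7 + 4² + 4*4)*(-83/4) = (7 + 16 + 16)*(-83/4) = 39*(-83/4) = -3237/4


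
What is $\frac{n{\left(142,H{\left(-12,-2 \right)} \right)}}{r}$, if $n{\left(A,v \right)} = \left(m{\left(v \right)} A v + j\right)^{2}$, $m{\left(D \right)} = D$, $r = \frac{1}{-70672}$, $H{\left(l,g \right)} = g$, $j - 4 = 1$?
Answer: $-23203667088$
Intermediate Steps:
$j = 5$ ($j = 4 + 1 = 5$)
$r = - \frac{1}{70672} \approx -1.415 \cdot 10^{-5}$
$n{\left(A,v \right)} = \left(5 + A v^{2}\right)^{2}$ ($n{\left(A,v \right)} = \left(v A v + 5\right)^{2} = \left(A v v + 5\right)^{2} = \left(A v^{2} + 5\right)^{2} = \left(5 + A v^{2}\right)^{2}$)
$\frac{n{\left(142,H{\left(-12,-2 \right)} \right)}}{r} = \frac{\left(5 + 142 \left(-2\right)^{2}\right)^{2}}{- \frac{1}{70672}} = \left(5 + 142 \cdot 4\right)^{2} \left(-70672\right) = \left(5 + 568\right)^{2} \left(-70672\right) = 573^{2} \left(-70672\right) = 328329 \left(-70672\right) = -23203667088$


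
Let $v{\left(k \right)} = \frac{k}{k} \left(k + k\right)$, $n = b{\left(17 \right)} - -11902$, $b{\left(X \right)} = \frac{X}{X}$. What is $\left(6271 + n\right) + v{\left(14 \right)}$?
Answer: $18202$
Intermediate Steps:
$b{\left(X \right)} = 1$
$n = 11903$ ($n = 1 - -11902 = 1 + 11902 = 11903$)
$v{\left(k \right)} = 2 k$ ($v{\left(k \right)} = 1 \cdot 2 k = 2 k$)
$\left(6271 + n\right) + v{\left(14 \right)} = \left(6271 + 11903\right) + 2 \cdot 14 = 18174 + 28 = 18202$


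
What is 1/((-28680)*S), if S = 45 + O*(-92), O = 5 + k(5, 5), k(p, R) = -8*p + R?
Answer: -1/80447400 ≈ -1.2430e-8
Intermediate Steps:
k(p, R) = R - 8*p
O = -30 (O = 5 + (5 - 8*5) = 5 + (5 - 40) = 5 - 35 = -30)
S = 2805 (S = 45 - 30*(-92) = 45 + 2760 = 2805)
1/((-28680)*S) = 1/(-28680*2805) = -1/28680*1/2805 = -1/80447400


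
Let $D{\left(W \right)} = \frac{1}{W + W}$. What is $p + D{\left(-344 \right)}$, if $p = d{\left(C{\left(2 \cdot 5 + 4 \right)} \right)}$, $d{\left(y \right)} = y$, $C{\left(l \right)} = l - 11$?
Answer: $\frac{2063}{688} \approx 2.9985$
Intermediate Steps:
$D{\left(W \right)} = \frac{1}{2 W}$
$C{\left(l \right)} = -11 + l$ ($C{\left(l \right)} = l - 11 = -11 + l$)
$p = 3$ ($p = -11 + \left(2 \cdot 5 + 4\right) = -11 + \left(10 + 4\right) = -11 + 14 = 3$)
$p + D{\left(-344 \right)} = 3 + \frac{1}{2 \left(-344\right)} = 3 + \frac{1}{2} \left(- \frac{1}{344}\right) = 3 - \frac{1}{688} = \frac{2063}{688}$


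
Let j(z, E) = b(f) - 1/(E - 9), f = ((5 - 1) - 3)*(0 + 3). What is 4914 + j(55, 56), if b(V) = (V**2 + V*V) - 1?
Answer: 231756/47 ≈ 4931.0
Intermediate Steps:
f = 3 (f = (4 - 3)*3 = 1*3 = 3)
b(V) = -1 + 2*V**2 (b(V) = (V**2 + V**2) - 1 = 2*V**2 - 1 = -1 + 2*V**2)
j(z, E) = 17 - 1/(-9 + E) (j(z, E) = (-1 + 2*3**2) - 1/(E - 9) = (-1 + 2*9) - 1/(-9 + E) = (-1 + 18) - 1/(-9 + E) = 17 - 1/(-9 + E))
4914 + j(55, 56) = 4914 + (-154 + 17*56)/(-9 + 56) = 4914 + (-154 + 952)/47 = 4914 + (1/47)*798 = 4914 + 798/47 = 231756/47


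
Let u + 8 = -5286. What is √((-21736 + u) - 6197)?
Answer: I*√33227 ≈ 182.28*I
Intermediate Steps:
u = -5294 (u = -8 - 5286 = -5294)
√((-21736 + u) - 6197) = √((-21736 - 5294) - 6197) = √(-27030 - 6197) = √(-33227) = I*√33227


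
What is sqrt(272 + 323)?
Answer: sqrt(595) ≈ 24.393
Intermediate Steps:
sqrt(272 + 323) = sqrt(595)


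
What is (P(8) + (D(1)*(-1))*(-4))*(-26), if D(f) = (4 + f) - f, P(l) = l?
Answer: -624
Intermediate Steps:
D(f) = 4
(P(8) + (D(1)*(-1))*(-4))*(-26) = (8 + (4*(-1))*(-4))*(-26) = (8 - 4*(-4))*(-26) = (8 + 16)*(-26) = 24*(-26) = -624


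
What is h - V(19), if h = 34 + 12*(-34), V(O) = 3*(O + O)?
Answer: -488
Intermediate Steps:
V(O) = 6*O (V(O) = 3*(2*O) = 6*O)
h = -374 (h = 34 - 408 = -374)
h - V(19) = -374 - 6*19 = -374 - 1*114 = -374 - 114 = -488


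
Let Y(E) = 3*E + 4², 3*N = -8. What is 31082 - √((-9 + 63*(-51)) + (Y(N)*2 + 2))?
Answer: 31082 - 6*I*√89 ≈ 31082.0 - 56.604*I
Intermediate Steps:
N = -8/3 (N = (⅓)*(-8) = -8/3 ≈ -2.6667)
Y(E) = 16 + 3*E (Y(E) = 3*E + 16 = 16 + 3*E)
31082 - √((-9 + 63*(-51)) + (Y(N)*2 + 2)) = 31082 - √((-9 + 63*(-51)) + ((16 + 3*(-8/3))*2 + 2)) = 31082 - √((-9 - 3213) + ((16 - 8)*2 + 2)) = 31082 - √(-3222 + (8*2 + 2)) = 31082 - √(-3222 + (16 + 2)) = 31082 - √(-3222 + 18) = 31082 - √(-3204) = 31082 - 6*I*√89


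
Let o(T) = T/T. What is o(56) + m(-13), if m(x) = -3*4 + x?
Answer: -24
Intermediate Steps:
o(T) = 1
m(x) = -12 + x
o(56) + m(-13) = 1 + (-12 - 13) = 1 - 25 = -24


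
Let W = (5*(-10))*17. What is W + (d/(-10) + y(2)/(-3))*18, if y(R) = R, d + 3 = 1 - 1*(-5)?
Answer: -4337/5 ≈ -867.40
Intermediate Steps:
d = 3 (d = -3 + (1 - 1*(-5)) = -3 + (1 + 5) = -3 + 6 = 3)
W = -850 (W = -50*17 = -850)
W + (d/(-10) + y(2)/(-3))*18 = -850 + (3/(-10) + 2/(-3))*18 = -850 + (3*(-1/10) + 2*(-1/3))*18 = -850 + (-3/10 - 2/3)*18 = -850 - 29/30*18 = -850 - 87/5 = -4337/5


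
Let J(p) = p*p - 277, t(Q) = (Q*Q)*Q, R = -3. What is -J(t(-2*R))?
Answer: -46379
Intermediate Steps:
t(Q) = Q³ (t(Q) = Q²*Q = Q³)
J(p) = -277 + p² (J(p) = p² - 277 = -277 + p²)
-J(t(-2*R)) = -(-277 + ((-2*(-3))³)²) = -(-277 + (6³)²) = -(-277 + 216²) = -(-277 + 46656) = -1*46379 = -46379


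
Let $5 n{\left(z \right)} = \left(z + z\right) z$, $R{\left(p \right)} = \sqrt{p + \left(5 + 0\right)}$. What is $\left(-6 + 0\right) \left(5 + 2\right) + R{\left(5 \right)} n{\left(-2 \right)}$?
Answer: $-42 + \frac{8 \sqrt{10}}{5} \approx -36.94$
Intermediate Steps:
$R{\left(p \right)} = \sqrt{5 + p}$ ($R{\left(p \right)} = \sqrt{p + 5} = \sqrt{5 + p}$)
$n{\left(z \right)} = \frac{2 z^{2}}{5}$ ($n{\left(z \right)} = \frac{\left(z + z\right) z}{5} = \frac{2 z z}{5} = \frac{2 z^{2}}{5}$)
$\left(-6 + 0\right) \left(5 + 2\right) + R{\left(5 \right)} n{\left(-2 \right)} = \left(-6 + 0\right) \left(5 + 2\right) + \sqrt{5 + 5} \frac{2 \left(-2\right)^{2}}{5} = \left(-6\right) 7 + \sqrt{10} \cdot \frac{2}{5} \cdot 4 = -42 + \sqrt{10} \cdot \frac{8}{5} = -42 + \frac{8 \sqrt{10}}{5}$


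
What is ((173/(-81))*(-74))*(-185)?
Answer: -2368370/81 ≈ -29239.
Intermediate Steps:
((173/(-81))*(-74))*(-185) = ((173*(-1/81))*(-74))*(-185) = -173/81*(-74)*(-185) = (12802/81)*(-185) = -2368370/81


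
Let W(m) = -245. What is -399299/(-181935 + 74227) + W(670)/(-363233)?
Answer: 145064962127/39123099964 ≈ 3.7079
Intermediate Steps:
-399299/(-181935 + 74227) + W(670)/(-363233) = -399299/(-181935 + 74227) - 245/(-363233) = -399299/(-107708) - 245*(-1/363233) = -399299*(-1/107708) + 245/363233 = 399299/107708 + 245/363233 = 145064962127/39123099964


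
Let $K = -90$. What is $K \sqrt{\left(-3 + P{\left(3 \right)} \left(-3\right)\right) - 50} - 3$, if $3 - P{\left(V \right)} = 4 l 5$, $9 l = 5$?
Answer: $-3 - 30 i \sqrt{258} \approx -3.0 - 481.87 i$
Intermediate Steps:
$l = \frac{5}{9}$ ($l = \frac{1}{9} \cdot 5 = \frac{5}{9} \approx 0.55556$)
$P{\left(V \right)} = - \frac{73}{9}$ ($P{\left(V \right)} = 3 - 4 \cdot \frac{5}{9} \cdot 5 = 3 - \frac{20}{9} \cdot 5 = 3 - \frac{100}{9} = - \frac{73}{9}$)
$K \sqrt{\left(-3 + P{\left(3 \right)} \left(-3\right)\right) - 50} - 3 = - 90 \sqrt{\left(-3 - - \frac{73}{3}\right) - 50} - 3 = - 90 \sqrt{\left(-3 + \frac{73}{3}\right) - 50} - 3 = - 90 \sqrt{\frac{64}{3} - 50} - 3 = - 90 \sqrt{- \frac{86}{3}} - 3 = - 90 \frac{i \sqrt{258}}{3} - 3 = - 30 i \sqrt{258} - 3 = -3 - 30 i \sqrt{258}$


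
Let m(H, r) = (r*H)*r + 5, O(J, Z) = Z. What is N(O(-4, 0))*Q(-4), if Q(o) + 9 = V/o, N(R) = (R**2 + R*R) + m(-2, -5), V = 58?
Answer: 2115/2 ≈ 1057.5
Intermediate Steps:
m(H, r) = 5 + H*r**2 (m(H, r) = (H*r)*r + 5 = H*r**2 + 5 = 5 + H*r**2)
N(R) = -45 + 2*R**2 (N(R) = (R**2 + R*R) + (5 - 2*(-5)**2) = (R**2 + R**2) + (5 - 2*25) = 2*R**2 + (5 - 50) = 2*R**2 - 45 = -45 + 2*R**2)
Q(o) = -9 + 58/o
N(O(-4, 0))*Q(-4) = (-45 + 2*0**2)*(-9 + 58/(-4)) = (-45 + 2*0)*(-9 + 58*(-1/4)) = (-45 + 0)*(-9 - 29/2) = -45*(-47/2) = 2115/2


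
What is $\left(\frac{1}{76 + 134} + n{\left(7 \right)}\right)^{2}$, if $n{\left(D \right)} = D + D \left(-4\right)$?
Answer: $\frac{19439281}{44100} \approx 440.8$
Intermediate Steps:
$n{\left(D \right)} = - 3 D$ ($n{\left(D \right)} = D - 4 D = - 3 D$)
$\left(\frac{1}{76 + 134} + n{\left(7 \right)}\right)^{2} = \left(\frac{1}{76 + 134} - 21\right)^{2} = \left(\frac{1}{210} - 21\right)^{2} = \left(- \frac{4409}{210}\right)^{2} = \frac{19439281}{44100}$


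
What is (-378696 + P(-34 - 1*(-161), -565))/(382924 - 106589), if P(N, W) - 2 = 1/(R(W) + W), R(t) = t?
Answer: -25172013/18368150 ≈ -1.3704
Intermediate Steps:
P(N, W) = 2 + 1/(2*W) (P(N, W) = 2 + 1/(W + W) = 2 + 1/(2*W))
(-378696 + P(-34 - 1*(-161), -565))/(382924 - 106589) = (-378696 + (2 + (½)/(-565)))/(382924 - 106589) = (-378696 + (2 + (½)*(-1/565)))/276335 = (-378696 + (2 - 1/1130))*(1/276335) = (-378696 + 2259/1130)*(1/276335) = -427924221/1130*1/276335 = -25172013/18368150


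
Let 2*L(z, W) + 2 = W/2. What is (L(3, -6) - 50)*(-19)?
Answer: 1995/2 ≈ 997.50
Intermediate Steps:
L(z, W) = -1 + W/4 (L(z, W) = -1 + (W/2)/2 = -1 + W/4)
(L(3, -6) - 50)*(-19) = ((-1 + (¼)*(-6)) - 50)*(-19) = ((-1 - 3/2) - 50)*(-19) = (-5/2 - 50)*(-19) = -105/2*(-19) = 1995/2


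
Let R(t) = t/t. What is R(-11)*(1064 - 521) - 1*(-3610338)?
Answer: 3610881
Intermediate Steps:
R(t) = 1
R(-11)*(1064 - 521) - 1*(-3610338) = 1*(1064 - 521) - 1*(-3610338) = 1*543 + 3610338 = 543 + 3610338 = 3610881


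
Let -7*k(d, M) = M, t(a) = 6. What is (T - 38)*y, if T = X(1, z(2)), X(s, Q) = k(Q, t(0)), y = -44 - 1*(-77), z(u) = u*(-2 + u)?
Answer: -8976/7 ≈ -1282.3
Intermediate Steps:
k(d, M) = -M/7
y = 33 (y = -44 + 77 = 33)
X(s, Q) = -6/7 (X(s, Q) = -⅐*6 = -6/7)
T = -6/7 ≈ -0.85714
(T - 38)*y = (-6/7 - 38)*33 = -272/7*33 = -8976/7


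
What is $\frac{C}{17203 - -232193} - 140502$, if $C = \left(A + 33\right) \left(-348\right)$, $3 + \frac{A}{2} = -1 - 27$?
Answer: $- \frac{2920052225}{20783} \approx -1.405 \cdot 10^{5}$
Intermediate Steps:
$A = -62$ ($A = -6 + 2 \left(-1 - 27\right) = -6 + 2 \left(-28\right) = -6 - 56 = -62$)
$C = 10092$ ($C = \left(-62 + 33\right) \left(-348\right) = \left(-29\right) \left(-348\right) = 10092$)
$\frac{C}{17203 - -232193} - 140502 = \frac{10092}{17203 - -232193} - 140502 = \frac{10092}{17203 + 232193} - 140502 = \frac{10092}{249396} - 140502 = 10092 \cdot \frac{1}{249396} - 140502 = \frac{841}{20783} - 140502 = - \frac{2920052225}{20783}$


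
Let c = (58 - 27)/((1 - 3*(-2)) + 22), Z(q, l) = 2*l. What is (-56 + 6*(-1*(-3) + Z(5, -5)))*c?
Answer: -3038/29 ≈ -104.76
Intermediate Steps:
c = 31/29 (c = 31/((1 + 6) + 22) = 31/(7 + 22) = 31/29 ≈ 1.0690)
(-56 + 6*(-1*(-3) + Z(5, -5)))*c = (-56 + 6*(-1*(-3) + 2*(-5)))*(31/29) = (-56 + 6*(3 - 10))*(31/29) = (-56 + 6*(-7))*(31/29) = (-56 - 42)*(31/29) = -98*31/29 = -3038/29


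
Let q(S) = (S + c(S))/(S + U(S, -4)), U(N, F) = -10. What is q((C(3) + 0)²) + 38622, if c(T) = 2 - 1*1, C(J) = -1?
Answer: 347596/9 ≈ 38622.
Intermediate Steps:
c(T) = 1 (c(T) = 2 - 1 = 1)
q(S) = (1 + S)/(-10 + S) (q(S) = (S + 1)/(S - 10) = (1 + S)/(-10 + S))
q((C(3) + 0)²) + 38622 = (1 + (-1 + 0)²)/(-10 + (-1 + 0)²) + 38622 = (1 + (-1)²)/(-10 + (-1)²) + 38622 = (1 + 1)/(-10 + 1) + 38622 = 2/(-9) + 38622 = -⅑*2 + 38622 = -2/9 + 38622 = 347596/9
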